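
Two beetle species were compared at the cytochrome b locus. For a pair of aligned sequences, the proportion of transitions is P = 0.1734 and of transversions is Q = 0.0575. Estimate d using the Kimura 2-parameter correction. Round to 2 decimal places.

0.29

Under the Kimura two-parameter model, d = −½ ln(1 − 2P − Q) − ¼ ln(1 − 2Q).
1 − 2P − Q = 0.5957, giving −½ ln(0.5957) = 0.259009.
1 − 2Q = 0.885, giving −¼ ln(0.885) = 0.030542.
d = 0.259009 + 0.030542 = 0.289551.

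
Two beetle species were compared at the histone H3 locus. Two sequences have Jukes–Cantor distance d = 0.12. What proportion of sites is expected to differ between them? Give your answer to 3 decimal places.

p = (3/4)(1 − e^(−4d/3)) = 0.75 × (1 − e^(-0.16)) = 0.75 × (1 − 0.852144) = 0.110892.

0.111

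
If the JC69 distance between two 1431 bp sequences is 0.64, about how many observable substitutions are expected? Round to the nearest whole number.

616

Invert JC69: p = (3/4)(1 − e^(−4d/3)) = 0.75 × (1 − e^(-0.853333)) = 0.75 × (1 − 0.425993) = 0.430505.
Expected differing sites = pL ≈ 0.430505 × 1431 = 616.052655 ≈ 616.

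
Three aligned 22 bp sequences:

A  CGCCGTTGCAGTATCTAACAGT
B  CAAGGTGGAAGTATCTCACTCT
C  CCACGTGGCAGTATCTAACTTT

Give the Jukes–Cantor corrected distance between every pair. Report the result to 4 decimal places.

A–B: 8/22 sites differ → p ≈ 0.363636, d = −0.75 ln(1 − 0.484848) = 0.497470 ≈ 0.4975.
A–C: 5/22 sites differ → p ≈ 0.227273, d = −0.75 ln(1 − 0.303031) = 0.270761 ≈ 0.2708.
B–C: 5/22 sites differ → p ≈ 0.227273, d = −0.75 ln(1 − 0.303031) = 0.270761 ≈ 0.2708.

d(A,B) = 0.4975, d(A,C) = 0.2708, d(B,C) = 0.2708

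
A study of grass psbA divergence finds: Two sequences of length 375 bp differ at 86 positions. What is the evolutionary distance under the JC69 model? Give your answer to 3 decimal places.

p = 86/375 ≈ 0.229333.
d = −(3/4) ln(1 − 4p/3) = −0.75 ln(1 − 0.305777) = −0.75 ln(0.694223)
  = −0.75 × (-0.364962) = 0.273722 substitutions/site.

0.274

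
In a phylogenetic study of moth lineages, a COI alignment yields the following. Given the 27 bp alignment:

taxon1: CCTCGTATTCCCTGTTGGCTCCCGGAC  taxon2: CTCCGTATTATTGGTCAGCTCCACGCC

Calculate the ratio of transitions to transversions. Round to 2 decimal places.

1.20

Transitions are A↔G and C↔T; transversions are all other mismatches.
Transitions: 6. Transversions: 5.
R = 6/5 = 1.20.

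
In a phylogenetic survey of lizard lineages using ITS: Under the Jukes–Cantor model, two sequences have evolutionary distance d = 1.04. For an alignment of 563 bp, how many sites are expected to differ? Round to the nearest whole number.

Invert JC69: p = (3/4)(1 − e^(−4d/3)) = 0.75 × (1 − e^(-1.386667)) = 0.75 × (1 − 0.249907) = 0.562570.
Expected differing sites = pL ≈ 0.562570 × 563 = 316.72691 ≈ 317.

317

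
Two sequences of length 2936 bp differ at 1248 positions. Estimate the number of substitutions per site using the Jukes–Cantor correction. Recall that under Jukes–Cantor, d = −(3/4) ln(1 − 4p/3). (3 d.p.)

p = 1248/2936 ≈ 0.425068.
d = −(3/4) ln(1 − 4p/3) = −0.75 ln(1 − 0.566757) = −0.75 ln(0.433243)
  = −0.75 × (-0.836457) = 0.627343 substitutions/site.

0.627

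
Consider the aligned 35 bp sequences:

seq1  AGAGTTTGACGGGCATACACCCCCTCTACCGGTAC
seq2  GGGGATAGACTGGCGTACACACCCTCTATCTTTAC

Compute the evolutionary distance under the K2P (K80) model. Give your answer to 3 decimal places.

Of 35 sites, 4 differences are transitions and 6 are transversions, so P = 4/35 ≈ 0.114286 and Q = 6/35 ≈ 0.171429.
Under the Kimura two-parameter model, d = −½ ln(1 − 2P − Q) − ¼ ln(1 − 2Q).
1 − 2P − Q = 0.599999, giving −½ ln(0.599999) = 0.255414.
1 − 2Q = 0.657142, giving −¼ ln(0.657142) = 0.104964.
d = 0.255414 + 0.104964 = 0.360378.

0.360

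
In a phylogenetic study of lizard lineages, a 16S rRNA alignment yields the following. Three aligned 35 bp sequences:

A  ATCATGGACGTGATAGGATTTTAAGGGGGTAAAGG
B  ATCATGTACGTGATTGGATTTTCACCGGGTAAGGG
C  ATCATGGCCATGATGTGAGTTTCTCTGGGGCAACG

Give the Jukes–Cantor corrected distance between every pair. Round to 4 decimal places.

A–B: 6/35 sites differ → p ≈ 0.171429, d = −0.75 ln(1 − 0.228572) = 0.194634 ≈ 0.1946.
A–C: 12/35 sites differ → p ≈ 0.342857, d = −0.75 ln(1 − 0.457143) = 0.458182 ≈ 0.4582.
B–C: 12/35 sites differ → p ≈ 0.342857, d = −0.75 ln(1 − 0.457143) = 0.458182 ≈ 0.4582.

d(A,B) = 0.1946, d(A,C) = 0.4582, d(B,C) = 0.4582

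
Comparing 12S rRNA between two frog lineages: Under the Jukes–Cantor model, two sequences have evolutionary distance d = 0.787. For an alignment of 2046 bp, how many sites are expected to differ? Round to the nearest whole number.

Invert JC69: p = (3/4)(1 − e^(−4d/3)) = 0.75 × (1 − e^(-1.049333)) = 0.75 × (1 − 0.350171) = 0.487372.
Expected differing sites = pL ≈ 0.487372 × 2046 = 997.163112 ≈ 997.

997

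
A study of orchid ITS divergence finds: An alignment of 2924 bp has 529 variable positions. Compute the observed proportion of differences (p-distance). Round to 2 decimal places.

p = 529/2924 = 0.180916… ≈ 0.18 (to 2 d.p.).

0.18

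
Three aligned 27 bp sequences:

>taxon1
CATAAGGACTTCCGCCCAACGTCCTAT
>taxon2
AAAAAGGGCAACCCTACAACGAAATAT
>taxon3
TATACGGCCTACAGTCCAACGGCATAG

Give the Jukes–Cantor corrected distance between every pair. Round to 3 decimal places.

taxon1–taxon2: 11/27 sites differ → p ≈ 0.407407, d = −0.75 ln(1 − 0.543209) = 0.587647 ≈ 0.588.
taxon1–taxon3: 9/27 sites differ → p ≈ 0.333333, d = −0.75 ln(1 − 0.444444) = 0.440839 ≈ 0.441.
taxon2–taxon3: 11/27 sites differ → p ≈ 0.407407, d = −0.75 ln(1 − 0.543209) = 0.587647 ≈ 0.588.

d(taxon1,taxon2) = 0.588, d(taxon1,taxon3) = 0.441, d(taxon2,taxon3) = 0.588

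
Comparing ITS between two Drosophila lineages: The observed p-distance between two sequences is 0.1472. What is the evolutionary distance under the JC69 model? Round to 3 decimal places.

0.164

d = −(3/4) ln(1 − 4p/3) = −0.75 ln(1 − 0.196267) = −0.75 ln(0.803733)
  = −0.75 × (-0.218488) = 0.163866 substitutions/site.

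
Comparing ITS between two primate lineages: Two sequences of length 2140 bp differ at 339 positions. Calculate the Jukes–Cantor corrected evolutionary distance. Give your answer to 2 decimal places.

0.18

p = 339/2140 ≈ 0.158411.
d = −(3/4) ln(1 − 4p/3) = −0.75 ln(1 − 0.211215) = −0.75 ln(0.788785)
  = −0.75 × (-0.237261) = 0.177946 substitutions/site.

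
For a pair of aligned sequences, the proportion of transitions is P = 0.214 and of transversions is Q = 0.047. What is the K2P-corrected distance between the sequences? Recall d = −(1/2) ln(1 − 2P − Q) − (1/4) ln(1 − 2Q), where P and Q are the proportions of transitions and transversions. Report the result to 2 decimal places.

0.35

Under the Kimura two-parameter model, d = −½ ln(1 − 2P − Q) − ¼ ln(1 − 2Q).
1 − 2P − Q = 0.525, giving −½ ln(0.525) = 0.322179.
1 − 2Q = 0.906, giving −¼ ln(0.906) = 0.024679.
d = 0.322179 + 0.024679 = 0.346858.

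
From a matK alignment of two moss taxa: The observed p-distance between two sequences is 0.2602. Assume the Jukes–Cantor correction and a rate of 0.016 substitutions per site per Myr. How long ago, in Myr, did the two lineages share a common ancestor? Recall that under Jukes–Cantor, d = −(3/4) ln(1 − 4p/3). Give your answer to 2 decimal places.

d = −(3/4) ln(1 − 4p/3) = −0.75 ln(1 − 0.346933) = −0.75 ln(0.653067)
  = −0.75 × (-0.426076) = 0.319557 substitutions/site.
Under a molecular clock d = 2μt, so t = d/(2μ) = 0.319557 / (2 × 0.016) = 9.99 Myr.

9.99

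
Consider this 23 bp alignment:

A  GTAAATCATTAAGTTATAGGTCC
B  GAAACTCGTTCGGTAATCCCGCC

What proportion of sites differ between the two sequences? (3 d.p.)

The sequences differ at 10 of 23 positions (sites 2, 5, 8, 11, 12, 15, 18, 19, 20, 21).
p = 10/23 = 0.434782… ≈ 0.435 (to 3 d.p.).

0.435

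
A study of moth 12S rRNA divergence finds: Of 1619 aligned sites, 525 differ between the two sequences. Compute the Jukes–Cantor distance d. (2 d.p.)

p = 525/1619 ≈ 0.324274.
d = −(3/4) ln(1 − 4p/3) = −0.75 ln(1 − 0.432365) = −0.75 ln(0.567635)
  = −0.75 × (-0.566277) = 0.424708 substitutions/site.

0.42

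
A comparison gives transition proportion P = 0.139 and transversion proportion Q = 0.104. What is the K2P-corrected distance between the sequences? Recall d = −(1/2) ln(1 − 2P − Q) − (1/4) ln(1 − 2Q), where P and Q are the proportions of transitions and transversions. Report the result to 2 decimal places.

0.30

Under the Kimura two-parameter model, d = −½ ln(1 − 2P − Q) − ¼ ln(1 − 2Q).
1 − 2P − Q = 0.618, giving −½ ln(0.618) = 0.240633.
1 − 2Q = 0.792, giving −¼ ln(0.792) = 0.058298.
d = 0.240633 + 0.058298 = 0.298931.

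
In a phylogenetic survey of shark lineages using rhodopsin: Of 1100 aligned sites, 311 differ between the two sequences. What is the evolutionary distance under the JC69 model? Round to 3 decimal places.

0.355

p = 311/1100 ≈ 0.282727.
d = −(3/4) ln(1 − 4p/3) = −0.75 ln(1 − 0.376969) = −0.75 ln(0.623031)
  = −0.75 × (-0.473159) = 0.354869 substitutions/site.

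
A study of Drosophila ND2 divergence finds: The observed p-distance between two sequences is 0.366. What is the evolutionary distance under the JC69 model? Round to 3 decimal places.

0.502

d = −(3/4) ln(1 − 4p/3) = −0.75 ln(1 − 0.488) = −0.75 ln(0.512)
  = −0.75 × (-0.669431) = 0.502073 substitutions/site.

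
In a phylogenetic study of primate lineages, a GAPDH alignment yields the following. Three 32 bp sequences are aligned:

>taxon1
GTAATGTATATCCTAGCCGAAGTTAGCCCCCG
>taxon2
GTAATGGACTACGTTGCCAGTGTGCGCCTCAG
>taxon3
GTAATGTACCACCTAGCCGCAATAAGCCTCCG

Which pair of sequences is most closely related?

taxon1 and taxon3

taxon1–taxon2: 13/32 differ, p = 0.406, d = 0.585.
taxon1–taxon3: 7/32 differ, p = 0.219, d = 0.259.
taxon2–taxon3: 11/32 differ, p = 0.344, d = 0.460.
The smallest distance is between taxon1 and taxon3.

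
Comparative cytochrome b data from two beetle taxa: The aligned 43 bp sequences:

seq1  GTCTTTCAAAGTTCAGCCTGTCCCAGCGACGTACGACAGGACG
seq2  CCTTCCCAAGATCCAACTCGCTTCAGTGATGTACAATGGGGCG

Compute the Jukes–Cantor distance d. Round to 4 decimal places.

0.7260

The sequences differ at 20 of 43 sites, so p = 20/43 ≈ 0.465116.
d = −(3/4) ln(1 − 4p/3) = −0.75 ln(1 − 0.620155) = −0.75 ln(0.379845)
  = −0.75 × (-0.967992) = 0.725994 substitutions/site.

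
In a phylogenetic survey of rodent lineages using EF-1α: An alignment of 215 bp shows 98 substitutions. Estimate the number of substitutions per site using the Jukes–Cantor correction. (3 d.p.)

p = 98/215 ≈ 0.455814.
d = −(3/4) ln(1 − 4p/3) = −0.75 ln(1 − 0.607752) = −0.75 ln(0.392248)
  = −0.75 × (-0.935861) = 0.701896 substitutions/site.

0.702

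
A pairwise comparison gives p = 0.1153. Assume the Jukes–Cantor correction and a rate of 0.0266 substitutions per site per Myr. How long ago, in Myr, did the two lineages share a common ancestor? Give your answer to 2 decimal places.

2.35

d = −(3/4) ln(1 − 4p/3) = −0.75 ln(1 − 0.153733) = −0.75 ln(0.846267)
  = −0.75 × (-0.166920) = 0.125190 substitutions/site.
Under a molecular clock d = 2μt, so t = d/(2μ) = 0.125190 / (2 × 0.0266) = 2.35 Myr.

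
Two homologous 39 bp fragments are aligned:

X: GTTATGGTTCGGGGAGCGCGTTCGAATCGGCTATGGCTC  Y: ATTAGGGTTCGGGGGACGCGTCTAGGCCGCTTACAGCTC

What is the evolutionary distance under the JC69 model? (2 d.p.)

The sequences differ at 14 of 39 sites, so p = 14/39 ≈ 0.358974.
d = −(3/4) ln(1 − 4p/3) = −0.75 ln(1 − 0.478632) = −0.75 ln(0.521368)
  = −0.75 × (-0.651299) = 0.488474 substitutions/site.

0.49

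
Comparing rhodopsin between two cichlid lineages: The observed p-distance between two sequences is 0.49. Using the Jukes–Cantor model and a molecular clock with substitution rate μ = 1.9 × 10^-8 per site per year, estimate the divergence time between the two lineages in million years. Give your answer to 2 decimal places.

d = −(3/4) ln(1 − 4p/3) = −0.75 ln(1 − 0.653333) = −0.75 ln(0.346667)
  = −0.75 × (-1.059391) = 0.794543 substitutions/site.
Under a molecular clock d = 2μt, so t = d/(2μ) = 0.794543 / (2 × 1.9 × 10^-8) = 20.91 million years.

20.91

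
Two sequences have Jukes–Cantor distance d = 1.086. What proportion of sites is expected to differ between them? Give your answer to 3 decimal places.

p = (3/4)(1 − e^(−4d/3)) = 0.75 × (1 − e^(-1.448)) = 0.75 × (1 − 0.235040) = 0.573720.

0.574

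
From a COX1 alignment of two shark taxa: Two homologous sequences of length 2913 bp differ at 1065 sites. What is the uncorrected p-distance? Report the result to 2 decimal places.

p = 1065/2913 = 0.365602… ≈ 0.37 (to 2 d.p.).

0.37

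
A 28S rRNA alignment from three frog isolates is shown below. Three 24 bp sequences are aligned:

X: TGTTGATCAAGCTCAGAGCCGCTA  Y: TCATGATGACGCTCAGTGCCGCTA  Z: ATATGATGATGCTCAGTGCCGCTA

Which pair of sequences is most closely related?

Y and Z

X–Y: 5/24 differ, p = 0.208, d = 0.244.
X–Z: 6/24 differ, p = 0.250, d = 0.304.
Y–Z: 3/24 differ, p = 0.125, d = 0.137.
The smallest distance is between Y and Z.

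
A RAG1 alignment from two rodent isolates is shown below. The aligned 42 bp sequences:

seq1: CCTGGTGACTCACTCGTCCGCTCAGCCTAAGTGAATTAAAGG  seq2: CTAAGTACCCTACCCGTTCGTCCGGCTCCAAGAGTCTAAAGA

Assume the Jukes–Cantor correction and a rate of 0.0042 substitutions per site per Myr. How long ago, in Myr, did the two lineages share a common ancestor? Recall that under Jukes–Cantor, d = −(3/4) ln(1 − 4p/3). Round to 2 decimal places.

The sequences differ at 22 of 42 sites, so p = 22/42 ≈ 0.52381.
d = −(3/4) ln(1 − 4p/3) = −0.75 ln(1 − 0.698413) = −0.75 ln(0.301587)
  = −0.75 × (-1.198697) = 0.899023 substitutions/site.
Under a molecular clock d = 2μt, so t = d/(2μ) = 0.899023 / (2 × 0.0042) = 107.03 Myr.

107.03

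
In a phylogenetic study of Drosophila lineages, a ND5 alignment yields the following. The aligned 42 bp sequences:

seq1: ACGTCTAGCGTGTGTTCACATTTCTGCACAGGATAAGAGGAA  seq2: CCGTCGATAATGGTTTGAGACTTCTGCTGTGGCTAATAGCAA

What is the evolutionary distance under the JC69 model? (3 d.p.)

0.532

The sequences differ at 16 of 42 sites, so p = 16/42 ≈ 0.380952.
d = −(3/4) ln(1 − 4p/3) = −0.75 ln(1 − 0.507936) = −0.75 ln(0.492064)
  = −0.75 × (-0.709146) = 0.531860 substitutions/site.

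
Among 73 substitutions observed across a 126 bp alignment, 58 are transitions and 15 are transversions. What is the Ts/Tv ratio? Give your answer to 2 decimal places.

3.87

R = 58/15 = 3.866666… ≈ 3.87 (to 2 d.p.).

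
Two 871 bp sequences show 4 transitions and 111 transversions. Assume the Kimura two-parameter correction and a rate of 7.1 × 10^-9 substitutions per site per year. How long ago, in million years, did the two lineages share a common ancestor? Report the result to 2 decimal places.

P = 4/871 ≈ 0.004592 and Q = 111/871 ≈ 0.12744.
Under the Kimura two-parameter model, d = −½ ln(1 − 2P − Q) − ¼ ln(1 − 2Q).
1 − 2P − Q = 0.863376, giving −½ ln(0.863376) = 0.073452.
1 − 2Q = 0.74512, giving −¼ ln(0.74512) = 0.073552.
d = 0.073452 + 0.073552 = 0.147004.
Under a molecular clock d = 2μt, so t = d/(2μ) = 0.147004 / (2 × 7.1 × 10^-9) = 10.35 million years.

10.35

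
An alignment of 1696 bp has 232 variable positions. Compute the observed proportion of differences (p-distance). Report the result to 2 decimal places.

0.14

p = 232/1696 = 0.136792… ≈ 0.14 (to 2 d.p.).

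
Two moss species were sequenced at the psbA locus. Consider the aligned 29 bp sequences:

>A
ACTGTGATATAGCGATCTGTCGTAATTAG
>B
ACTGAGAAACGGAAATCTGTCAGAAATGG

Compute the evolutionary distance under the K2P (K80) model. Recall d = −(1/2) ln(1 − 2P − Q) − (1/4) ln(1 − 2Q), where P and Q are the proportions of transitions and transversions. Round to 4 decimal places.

Of 29 sites, 5 differences are transitions and 5 are transversions, so P = 5/29 ≈ 0.172414 and Q = 5/29 ≈ 0.172414.
Under the Kimura two-parameter model, d = −½ ln(1 − 2P − Q) − ¼ ln(1 − 2Q).
1 − 2P − Q = 0.482758, giving −½ ln(0.482758) = 0.364120.
1 − 2Q = 0.655172, giving −¼ ln(0.655172) = 0.105714.
d = 0.364120 + 0.105714 = 0.469834.

0.4698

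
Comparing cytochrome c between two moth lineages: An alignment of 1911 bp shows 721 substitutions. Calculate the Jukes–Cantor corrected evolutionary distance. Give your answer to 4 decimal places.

0.5245

p = 721/1911 ≈ 0.377289.
d = −(3/4) ln(1 − 4p/3) = −0.75 ln(1 − 0.503052) = −0.75 ln(0.496948)
  = −0.75 × (-0.699270) = 0.524453 substitutions/site.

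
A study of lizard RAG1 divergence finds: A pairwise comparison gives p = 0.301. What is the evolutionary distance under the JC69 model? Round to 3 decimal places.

0.385

d = −(3/4) ln(1 − 4p/3) = −0.75 ln(1 − 0.401333) = −0.75 ln(0.598667)
  = −0.75 × (-0.513050) = 0.384788 substitutions/site.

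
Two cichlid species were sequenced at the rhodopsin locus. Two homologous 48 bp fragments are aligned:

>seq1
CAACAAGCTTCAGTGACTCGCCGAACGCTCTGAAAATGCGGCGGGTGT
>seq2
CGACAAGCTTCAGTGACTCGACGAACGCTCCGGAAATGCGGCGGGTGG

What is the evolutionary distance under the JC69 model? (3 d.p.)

0.112

The sequences differ at 5 of 48 sites (2, 21, 31, 33, 48), so p = 5/48 ≈ 0.104167.
d = −(3/4) ln(1 − 4p/3) = −0.75 ln(1 − 0.138889) = −0.75 ln(0.861111)
  = −0.75 × (-0.149532) = 0.112149 substitutions/site.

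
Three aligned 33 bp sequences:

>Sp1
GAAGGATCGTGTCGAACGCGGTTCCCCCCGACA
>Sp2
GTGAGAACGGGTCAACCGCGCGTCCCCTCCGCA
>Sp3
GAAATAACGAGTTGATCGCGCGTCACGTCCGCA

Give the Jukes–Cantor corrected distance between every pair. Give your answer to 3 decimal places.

d(Sp1,Sp2) = 0.497, d(Sp1,Sp3) = 0.559, d(Sp2,Sp3) = 0.339

Sp1–Sp2: 12/33 sites differ → p ≈ 0.363636, d = −0.75 ln(1 − 0.484848) = 0.497470 ≈ 0.497.
Sp1–Sp3: 13/33 sites differ → p ≈ 0.393939, d = −0.75 ln(1 − 0.525252) = 0.558728 ≈ 0.559.
Sp2–Sp3: 9/33 sites differ → p ≈ 0.272727, d = −0.75 ln(1 − 0.363636) = 0.338988 ≈ 0.339.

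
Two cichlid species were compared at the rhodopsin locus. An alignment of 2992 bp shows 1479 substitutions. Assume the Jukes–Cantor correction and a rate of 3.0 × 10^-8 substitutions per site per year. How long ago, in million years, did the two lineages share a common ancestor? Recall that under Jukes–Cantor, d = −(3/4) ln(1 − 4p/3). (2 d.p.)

p = 1479/2992 ≈ 0.494318.
d = −(3/4) ln(1 − 4p/3) = −0.75 ln(1 − 0.659091) = −0.75 ln(0.340909)
  = −0.75 × (-1.076140) = 0.807105 substitutions/site.
Under a molecular clock d = 2μt, so t = d/(2μ) = 0.807105 / (2 × 3.0 × 10^-8) = 13.45 million years.

13.45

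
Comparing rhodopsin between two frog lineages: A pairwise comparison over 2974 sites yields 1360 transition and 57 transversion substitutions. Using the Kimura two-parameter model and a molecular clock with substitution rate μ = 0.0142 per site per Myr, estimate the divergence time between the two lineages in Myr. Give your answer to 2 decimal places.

48.13

P = 1360/2974 ≈ 0.457297 and Q = 57/2974 ≈ 0.019166.
Under the Kimura two-parameter model, d = −½ ln(1 − 2P − Q) − ¼ ln(1 − 2Q).
1 − 2P − Q = 0.06624, giving −½ ln(0.06624) = 1.357235.
1 − 2Q = 0.961668, giving −¼ ln(0.961668) = 0.009772.
d = 1.357235 + 0.009772 = 1.367007.
Under a molecular clock d = 2μt, so t = d/(2μ) = 1.367007 / (2 × 0.0142) = 48.13 Myr.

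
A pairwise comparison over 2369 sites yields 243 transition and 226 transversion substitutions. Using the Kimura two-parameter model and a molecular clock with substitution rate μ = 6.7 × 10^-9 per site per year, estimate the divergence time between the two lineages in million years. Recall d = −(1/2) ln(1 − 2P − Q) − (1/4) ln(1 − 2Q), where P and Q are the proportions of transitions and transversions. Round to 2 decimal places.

P = 243/2369 ≈ 0.102575 and Q = 226/2369 ≈ 0.095399.
Under the Kimura two-parameter model, d = −½ ln(1 − 2P − Q) − ¼ ln(1 − 2Q).
1 − 2P − Q = 0.699451, giving −½ ln(0.699451) = 0.178730.
1 − 2Q = 0.809202, giving −¼ ln(0.809202) = 0.052927.
d = 0.178730 + 0.052927 = 0.231657.
Under a molecular clock d = 2μt, so t = d/(2μ) = 0.231657 / (2 × 6.7 × 10^-9) = 17.29 million years.

17.29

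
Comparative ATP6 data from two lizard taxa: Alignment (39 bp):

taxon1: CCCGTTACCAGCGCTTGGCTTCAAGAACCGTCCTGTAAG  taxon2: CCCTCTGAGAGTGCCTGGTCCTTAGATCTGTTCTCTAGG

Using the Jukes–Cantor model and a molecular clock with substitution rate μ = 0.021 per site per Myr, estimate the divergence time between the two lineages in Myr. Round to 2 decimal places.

15.54

The sequences differ at 17 of 39 sites, so p = 17/39 ≈ 0.435897.
d = −(3/4) ln(1 − 4p/3) = −0.75 ln(1 − 0.581196) = −0.75 ln(0.418804)
  = −0.75 × (-0.870352) = 0.652764 substitutions/site.
Under a molecular clock d = 2μt, so t = d/(2μ) = 0.652764 / (2 × 0.021) = 15.54 Myr.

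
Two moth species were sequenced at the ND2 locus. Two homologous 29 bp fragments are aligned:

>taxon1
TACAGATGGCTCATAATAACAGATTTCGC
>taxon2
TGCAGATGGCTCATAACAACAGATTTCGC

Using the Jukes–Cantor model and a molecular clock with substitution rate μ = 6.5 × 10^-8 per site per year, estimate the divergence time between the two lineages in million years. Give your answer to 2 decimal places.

0.56

The sequences differ at 2 of 29 sites (2, 17), so p = 2/29 ≈ 0.068966.
d = −(3/4) ln(1 − 4p/3) = −0.75 ln(1 − 0.091955) = −0.75 ln(0.908045)
  = −0.75 × (-0.096461) = 0.072346 substitutions/site.
Under a molecular clock d = 2μt, so t = d/(2μ) = 0.072346 / (2 × 6.5 × 10^-8) = 0.56 million years.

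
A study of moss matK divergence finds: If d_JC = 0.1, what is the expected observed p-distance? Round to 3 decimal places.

p = (3/4)(1 − e^(−4d/3)) = 0.75 × (1 − e^(-0.133333)) = 0.75 × (1 − 0.875174) = 0.093620.

0.094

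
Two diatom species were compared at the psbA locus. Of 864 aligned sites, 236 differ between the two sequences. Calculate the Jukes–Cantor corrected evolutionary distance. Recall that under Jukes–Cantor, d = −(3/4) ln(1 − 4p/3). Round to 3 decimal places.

p = 236/864 ≈ 0.273148.
d = −(3/4) ln(1 − 4p/3) = −0.75 ln(1 − 0.364197) = −0.75 ln(0.635803)
  = −0.75 × (-0.452867) = 0.339650 substitutions/site.

0.340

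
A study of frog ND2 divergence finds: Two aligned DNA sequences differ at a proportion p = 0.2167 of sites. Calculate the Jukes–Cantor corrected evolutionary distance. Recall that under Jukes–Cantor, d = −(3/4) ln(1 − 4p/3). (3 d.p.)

0.256

d = −(3/4) ln(1 − 4p/3) = −0.75 ln(1 − 0.288933) = −0.75 ln(0.711067)
  = −0.75 × (-0.340989) = 0.255742 substitutions/site.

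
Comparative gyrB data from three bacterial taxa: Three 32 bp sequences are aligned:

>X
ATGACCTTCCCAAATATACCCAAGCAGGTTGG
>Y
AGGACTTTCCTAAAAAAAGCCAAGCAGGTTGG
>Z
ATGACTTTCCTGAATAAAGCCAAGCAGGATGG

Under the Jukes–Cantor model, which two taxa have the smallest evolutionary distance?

Y and Z

X–Y: 6/32 differ, p = 0.188, d = 0.216.
X–Z: 6/32 differ, p = 0.188, d = 0.216.
Y–Z: 4/32 differ, p = 0.125, d = 0.137.
The smallest distance is between Y and Z.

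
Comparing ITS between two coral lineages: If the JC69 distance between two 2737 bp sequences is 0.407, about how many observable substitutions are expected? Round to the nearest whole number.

Invert JC69: p = (3/4)(1 − e^(−4d/3)) = 0.75 × (1 − e^(-0.542667)) = 0.75 × (1 − 0.581196) = 0.314103.
Expected differing sites = pL ≈ 0.314103 × 2737 = 859.699911 ≈ 860.

860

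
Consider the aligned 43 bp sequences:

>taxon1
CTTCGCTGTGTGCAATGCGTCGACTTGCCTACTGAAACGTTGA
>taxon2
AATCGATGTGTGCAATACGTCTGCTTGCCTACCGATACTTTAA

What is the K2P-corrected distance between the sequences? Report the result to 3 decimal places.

Of 43 sites, 4 differences are transitions and 6 are transversions, so P = 4/43 ≈ 0.093023 and Q = 6/43 ≈ 0.139535.
Under the Kimura two-parameter model, d = −½ ln(1 − 2P − Q) − ¼ ln(1 − 2Q).
1 − 2P − Q = 0.674419, giving −½ ln(0.674419) = 0.196952.
1 − 2Q = 0.72093, giving −¼ ln(0.72093) = 0.081803.
d = 0.196952 + 0.081803 = 0.278755.

0.279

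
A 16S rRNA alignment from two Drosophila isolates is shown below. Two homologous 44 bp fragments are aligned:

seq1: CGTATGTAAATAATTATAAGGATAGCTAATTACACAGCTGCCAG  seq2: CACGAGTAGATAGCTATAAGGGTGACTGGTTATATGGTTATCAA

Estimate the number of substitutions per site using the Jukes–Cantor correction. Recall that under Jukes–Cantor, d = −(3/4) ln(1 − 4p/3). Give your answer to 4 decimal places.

0.6431

The sequences differ at 19 of 44 sites, so p = 19/44 ≈ 0.431818.
d = −(3/4) ln(1 − 4p/3) = −0.75 ln(1 − 0.575757) = −0.75 ln(0.424243)
  = −0.75 × (-0.857449) = 0.643087 substitutions/site.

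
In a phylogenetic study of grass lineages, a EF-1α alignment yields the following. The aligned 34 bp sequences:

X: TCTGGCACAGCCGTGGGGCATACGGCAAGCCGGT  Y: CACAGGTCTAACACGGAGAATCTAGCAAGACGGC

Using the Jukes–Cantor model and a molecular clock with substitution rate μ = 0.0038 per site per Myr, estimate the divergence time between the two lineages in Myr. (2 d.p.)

The sequences differ at 18 of 34 sites, so p = 18/34 ≈ 0.529412.
d = −(3/4) ln(1 − 4p/3) = −0.75 ln(1 − 0.705883) = −0.75 ln(0.294117)
  = −0.75 × (-1.223778) = 0.917834 substitutions/site.
Under a molecular clock d = 2μt, so t = d/(2μ) = 0.917834 / (2 × 0.0038) = 120.77 Myr.

120.77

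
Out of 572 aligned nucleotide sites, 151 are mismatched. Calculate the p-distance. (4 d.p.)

p = 151/572 = 0.263986… ≈ 0.2640 (to 4 d.p.).

0.2640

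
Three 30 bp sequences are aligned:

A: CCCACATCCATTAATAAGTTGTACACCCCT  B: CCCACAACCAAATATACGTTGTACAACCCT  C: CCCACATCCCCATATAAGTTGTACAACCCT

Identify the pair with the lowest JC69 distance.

B and C

A–B: 6/30 differ, p = 0.200, d = 0.233.
A–C: 5/30 differ, p = 0.167, d = 0.188.
B–C: 4/30 differ, p = 0.133, d = 0.147.
The smallest distance is between B and C.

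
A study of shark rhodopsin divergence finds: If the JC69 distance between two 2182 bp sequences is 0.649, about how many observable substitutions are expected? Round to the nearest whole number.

Invert JC69: p = (3/4)(1 − e^(−4d/3)) = 0.75 × (1 − e^(-0.865333)) = 0.75 × (1 − 0.420911) = 0.434317.
Expected differing sites = pL ≈ 0.434317 × 2182 = 947.679694 ≈ 948.

948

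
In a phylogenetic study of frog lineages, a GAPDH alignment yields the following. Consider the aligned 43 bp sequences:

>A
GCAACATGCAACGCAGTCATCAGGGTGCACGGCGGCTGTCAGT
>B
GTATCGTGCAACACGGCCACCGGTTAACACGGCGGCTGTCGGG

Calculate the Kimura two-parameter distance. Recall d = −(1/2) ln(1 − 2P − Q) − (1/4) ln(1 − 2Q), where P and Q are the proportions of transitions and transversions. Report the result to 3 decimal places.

0.449

Of 43 sites, 9 differences are transitions and 5 are transversions, so P = 9/43 ≈ 0.209302 and Q = 5/43 ≈ 0.116279.
Under the Kimura two-parameter model, d = −½ ln(1 − 2P − Q) − ¼ ln(1 − 2Q).
1 − 2P − Q = 0.465117, giving −½ ln(0.465117) = 0.382733.
1 − 2Q = 0.767442, giving −¼ ln(0.767442) = 0.066173.
d = 0.382733 + 0.066173 = 0.448906.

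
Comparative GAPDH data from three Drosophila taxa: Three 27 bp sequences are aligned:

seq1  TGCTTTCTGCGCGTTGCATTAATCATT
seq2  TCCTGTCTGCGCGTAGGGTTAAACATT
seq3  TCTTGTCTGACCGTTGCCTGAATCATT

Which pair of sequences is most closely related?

seq1 and seq2

seq1–seq2: 6/27 differ, p = 0.222, d = 0.264.
seq1–seq3: 7/27 differ, p = 0.259, d = 0.318.
seq2–seq3: 8/27 differ, p = 0.296, d = 0.377.
The smallest distance is between seq1 and seq2.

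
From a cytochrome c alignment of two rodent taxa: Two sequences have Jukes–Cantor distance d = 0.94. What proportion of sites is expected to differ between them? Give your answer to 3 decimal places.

p = (3/4)(1 − e^(−4d/3)) = 0.75 × (1 − e^(-1.253333)) = 0.75 × (1 − 0.285551) = 0.535837.

0.536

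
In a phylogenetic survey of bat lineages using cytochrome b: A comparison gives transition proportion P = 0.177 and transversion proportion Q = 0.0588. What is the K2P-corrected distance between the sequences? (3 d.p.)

Under the Kimura two-parameter model, d = −½ ln(1 − 2P − Q) − ¼ ln(1 − 2Q).
1 − 2P − Q = 0.5872, giving −½ ln(0.5872) = 0.266195.
1 − 2Q = 0.8824, giving −¼ ln(0.8824) = 0.031277.
d = 0.266195 + 0.031277 = 0.297472.

0.297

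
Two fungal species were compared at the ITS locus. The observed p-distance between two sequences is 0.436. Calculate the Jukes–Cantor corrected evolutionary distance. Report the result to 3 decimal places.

d = −(3/4) ln(1 − 4p/3) = −0.75 ln(1 − 0.581333) = −0.75 ln(0.418667)
  = −0.75 × (-0.870679) = 0.653009 substitutions/site.

0.653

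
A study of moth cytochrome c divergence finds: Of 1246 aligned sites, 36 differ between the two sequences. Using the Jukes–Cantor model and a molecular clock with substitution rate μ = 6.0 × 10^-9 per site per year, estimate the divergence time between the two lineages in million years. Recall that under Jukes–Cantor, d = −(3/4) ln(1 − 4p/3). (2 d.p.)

2.46

p = 36/1246 ≈ 0.028892.
d = −(3/4) ln(1 − 4p/3) = −0.75 ln(1 − 0.038523) = −0.75 ln(0.961477)
  = −0.75 × (-0.039285) = 0.029464 substitutions/site.
Under a molecular clock d = 2μt, so t = d/(2μ) = 0.029464 / (2 × 6.0 × 10^-9) = 2.46 million years.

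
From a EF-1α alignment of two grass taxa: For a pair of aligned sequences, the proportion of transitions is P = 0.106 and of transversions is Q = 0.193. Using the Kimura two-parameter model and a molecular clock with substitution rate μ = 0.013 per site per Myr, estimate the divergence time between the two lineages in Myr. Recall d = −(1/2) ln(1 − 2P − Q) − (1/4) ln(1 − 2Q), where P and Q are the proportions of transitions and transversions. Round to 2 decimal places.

14.67

Under the Kimura two-parameter model, d = −½ ln(1 − 2P − Q) − ¼ ln(1 − 2Q).
1 − 2P − Q = 0.595, giving −½ ln(0.595) = 0.259597.
1 − 2Q = 0.614, giving −¼ ln(0.614) = 0.121940.
d = 0.259597 + 0.121940 = 0.381537.
Under a molecular clock d = 2μt, so t = d/(2μ) = 0.381537 / (2 × 0.013) = 14.67 Myr.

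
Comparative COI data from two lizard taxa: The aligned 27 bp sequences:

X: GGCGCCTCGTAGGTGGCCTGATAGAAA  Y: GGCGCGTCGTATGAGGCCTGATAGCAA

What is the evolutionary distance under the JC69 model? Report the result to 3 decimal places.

0.165

The sequences differ at 4 of 27 sites (6, 12, 14, 25), so p = 4/27 ≈ 0.148148.
d = −(3/4) ln(1 − 4p/3) = −0.75 ln(1 − 0.197531) = −0.75 ln(0.802469)
  = −0.75 × (-0.220062) = 0.165047 substitutions/site.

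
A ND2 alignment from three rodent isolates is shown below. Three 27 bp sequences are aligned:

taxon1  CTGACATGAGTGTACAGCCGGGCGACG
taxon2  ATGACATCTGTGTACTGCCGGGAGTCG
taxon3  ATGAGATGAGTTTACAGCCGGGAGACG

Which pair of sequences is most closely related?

taxon1–taxon2: 6/27 differ, p = 0.222, d = 0.264.
taxon1–taxon3: 4/27 differ, p = 0.148, d = 0.165.
taxon2–taxon3: 6/27 differ, p = 0.222, d = 0.264.
The smallest distance is between taxon1 and taxon3.

taxon1 and taxon3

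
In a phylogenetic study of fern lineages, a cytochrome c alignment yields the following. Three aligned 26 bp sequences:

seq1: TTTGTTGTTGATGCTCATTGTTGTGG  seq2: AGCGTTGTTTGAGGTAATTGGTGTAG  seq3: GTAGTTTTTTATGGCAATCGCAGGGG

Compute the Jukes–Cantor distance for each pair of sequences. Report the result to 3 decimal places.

seq1–seq2: 10/26 sites differ → p ≈ 0.384615, d = −0.75 ln(1 − 0.51282) = 0.539341 ≈ 0.539.
seq1–seq3: 11/26 sites differ → p ≈ 0.423077, d = −0.75 ln(1 − 0.564103) = 0.622762 ≈ 0.623.
seq2–seq3: 12/26 sites differ → p ≈ 0.461538, d = −0.75 ln(1 − 0.615384) = 0.716632 ≈ 0.717.

d(seq1,seq2) = 0.539, d(seq1,seq3) = 0.623, d(seq2,seq3) = 0.717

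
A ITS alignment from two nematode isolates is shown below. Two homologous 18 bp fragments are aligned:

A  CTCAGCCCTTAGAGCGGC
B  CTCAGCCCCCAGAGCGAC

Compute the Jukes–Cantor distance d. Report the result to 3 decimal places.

0.188

The sequences differ at 3 of 18 sites (9, 10, 17), so p = 3/18 ≈ 0.166667.
d = −(3/4) ln(1 − 4p/3) = −0.75 ln(1 − 0.222223) = −0.75 ln(0.777777)
  = −0.75 × (-0.251315) = 0.188486 substitutions/site.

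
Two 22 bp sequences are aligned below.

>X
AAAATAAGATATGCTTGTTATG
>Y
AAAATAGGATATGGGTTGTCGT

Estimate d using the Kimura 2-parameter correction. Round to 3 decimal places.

Of 22 sites, 1 differences are transitions and 7 are transversions, so P = 1/22 ≈ 0.045455 and Q = 7/22 ≈ 0.318182.
Under the Kimura two-parameter model, d = −½ ln(1 − 2P − Q) − ¼ ln(1 − 2Q).
1 − 2P − Q = 0.590908, giving −½ ln(0.590908) = 0.263047.
1 − 2Q = 0.363636, giving −¼ ln(0.363636) = 0.252900.
d = 0.263047 + 0.252900 = 0.515947.

0.516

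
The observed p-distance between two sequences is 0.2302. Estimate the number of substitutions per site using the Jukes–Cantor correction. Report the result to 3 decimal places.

d = −(3/4) ln(1 − 4p/3) = −0.75 ln(1 − 0.306933) = −0.75 ln(0.693067)
  = −0.75 × (-0.366629) = 0.274972 substitutions/site.

0.275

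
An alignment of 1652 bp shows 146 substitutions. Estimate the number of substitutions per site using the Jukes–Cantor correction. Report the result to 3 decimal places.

0.094

p = 146/1652 ≈ 0.088378.
d = −(3/4) ln(1 − 4p/3) = −0.75 ln(1 − 0.117837) = −0.75 ln(0.882163)
  = −0.75 × (-0.125378) = 0.094034 substitutions/site.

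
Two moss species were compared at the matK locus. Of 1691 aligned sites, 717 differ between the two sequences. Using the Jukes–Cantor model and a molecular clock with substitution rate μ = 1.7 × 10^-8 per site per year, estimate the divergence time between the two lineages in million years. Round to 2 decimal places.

p = 717/1691 ≈ 0.424009.
d = −(3/4) ln(1 − 4p/3) = −0.75 ln(1 − 0.565345) = −0.75 ln(0.434655)
  = −0.75 × (-0.833203) = 0.624902 substitutions/site.
Under a molecular clock d = 2μt, so t = d/(2μ) = 0.624902 / (2 × 1.7 × 10^-8) = 18.38 million years.

18.38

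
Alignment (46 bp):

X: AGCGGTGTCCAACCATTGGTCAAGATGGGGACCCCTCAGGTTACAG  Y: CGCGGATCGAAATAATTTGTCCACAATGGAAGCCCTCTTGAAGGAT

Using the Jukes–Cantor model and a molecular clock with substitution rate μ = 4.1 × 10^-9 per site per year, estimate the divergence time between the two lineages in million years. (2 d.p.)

The sequences differ at 22 of 46 sites, so p = 22/46 ≈ 0.478261.
d = −(3/4) ln(1 − 4p/3) = −0.75 ln(1 − 0.637681) = −0.75 ln(0.362319)
  = −0.75 × (-1.015230) = 0.761423 substitutions/site.
Under a molecular clock d = 2μt, so t = d/(2μ) = 0.761423 / (2 × 4.1 × 10^-9) = 92.86 million years.

92.86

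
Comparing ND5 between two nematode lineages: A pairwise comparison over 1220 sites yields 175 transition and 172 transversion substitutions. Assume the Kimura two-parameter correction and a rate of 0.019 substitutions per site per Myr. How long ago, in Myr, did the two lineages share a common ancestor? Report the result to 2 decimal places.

9.53

P = 175/1220 ≈ 0.143443 and Q = 172/1220 ≈ 0.140984.
Under the Kimura two-parameter model, d = −½ ln(1 − 2P − Q) − ¼ ln(1 − 2Q).
1 − 2P − Q = 0.57213, giving −½ ln(0.57213) = 0.279195.
1 − 2Q = 0.718032, giving −¼ ln(0.718032) = 0.082810.
d = 0.279195 + 0.082810 = 0.362005.
Under a molecular clock d = 2μt, so t = d/(2μ) = 0.362005 / (2 × 0.019) = 9.53 Myr.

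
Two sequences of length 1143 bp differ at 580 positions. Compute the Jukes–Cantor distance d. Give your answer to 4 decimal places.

0.8466

p = 580/1143 ≈ 0.507437.
d = −(3/4) ln(1 − 4p/3) = −0.75 ln(1 − 0.676583) = −0.75 ln(0.323417)
  = −0.75 × (-1.128813) = 0.846610 substitutions/site.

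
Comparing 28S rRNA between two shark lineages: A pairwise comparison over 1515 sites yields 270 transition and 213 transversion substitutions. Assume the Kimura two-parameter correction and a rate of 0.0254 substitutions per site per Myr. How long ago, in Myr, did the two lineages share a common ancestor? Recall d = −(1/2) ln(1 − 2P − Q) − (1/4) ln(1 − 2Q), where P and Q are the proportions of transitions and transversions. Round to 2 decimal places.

P = 270/1515 ≈ 0.178218 and Q = 213/1515 ≈ 0.140594.
Under the Kimura two-parameter model, d = −½ ln(1 − 2P − Q) − ¼ ln(1 − 2Q).
1 − 2P − Q = 0.50297, giving −½ ln(0.50297) = 0.343612.
1 − 2Q = 0.718812, giving −¼ ln(0.718812) = 0.082539.
d = 0.343612 + 0.082539 = 0.426151.
Under a molecular clock d = 2μt, so t = d/(2μ) = 0.426151 / (2 × 0.0254) = 8.39 Myr.

8.39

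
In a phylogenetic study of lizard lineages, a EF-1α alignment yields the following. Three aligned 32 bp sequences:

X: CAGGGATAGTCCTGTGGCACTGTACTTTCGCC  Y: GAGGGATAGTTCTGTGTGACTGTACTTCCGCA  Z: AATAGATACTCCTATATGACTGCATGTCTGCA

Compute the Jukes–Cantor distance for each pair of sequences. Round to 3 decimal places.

d(X,Y) = 0.216, d(X,Z) = 0.657, d(Y,Z) = 0.460

X–Y: 6/32 sites differ → p = 0.1875, d = −0.75 ln(1 − 0.25) = 0.215762 ≈ 0.216.
X–Z: 14/32 sites differ → p = 0.4375, d = −0.75 ln(1 − 0.583333) = 0.656601 ≈ 0.657.
Y–Z: 11/32 sites differ → p = 0.34375, d = −0.75 ln(1 − 0.458333) = 0.459828 ≈ 0.460.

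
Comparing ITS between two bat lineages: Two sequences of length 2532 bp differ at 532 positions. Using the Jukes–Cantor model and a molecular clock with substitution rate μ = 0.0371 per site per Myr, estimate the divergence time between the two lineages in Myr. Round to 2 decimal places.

p = 532/2532 ≈ 0.210111.
d = −(3/4) ln(1 − 4p/3) = −0.75 ln(1 − 0.280148) = −0.75 ln(0.719852)
  = −0.75 × (-0.328710) = 0.246533 substitutions/site.
Under a molecular clock d = 2μt, so t = d/(2μ) = 0.246533 / (2 × 0.0371) = 3.32 Myr.

3.32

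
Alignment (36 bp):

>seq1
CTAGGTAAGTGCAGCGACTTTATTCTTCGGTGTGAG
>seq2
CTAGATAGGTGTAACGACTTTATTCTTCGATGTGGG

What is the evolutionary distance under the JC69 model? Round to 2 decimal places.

The sequences differ at 6 of 36 sites (5, 8, 12, 14, 30, 35), so p = 6/36 ≈ 0.166667.
d = −(3/4) ln(1 − 4p/3) = −0.75 ln(1 − 0.222223) = −0.75 ln(0.777777)
  = −0.75 × (-0.251315) = 0.188486 substitutions/site.

0.19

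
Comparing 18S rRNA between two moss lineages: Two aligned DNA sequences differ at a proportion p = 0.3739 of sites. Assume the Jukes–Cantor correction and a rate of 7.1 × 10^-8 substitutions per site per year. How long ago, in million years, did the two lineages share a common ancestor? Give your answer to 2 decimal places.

3.65

d = −(3/4) ln(1 − 4p/3) = −0.75 ln(1 − 0.498533) = −0.75 ln(0.501467)
  = −0.75 × (-0.690217) = 0.517663 substitutions/site.
Under a molecular clock d = 2μt, so t = d/(2μ) = 0.517663 / (2 × 7.1 × 10^-8) = 3.65 million years.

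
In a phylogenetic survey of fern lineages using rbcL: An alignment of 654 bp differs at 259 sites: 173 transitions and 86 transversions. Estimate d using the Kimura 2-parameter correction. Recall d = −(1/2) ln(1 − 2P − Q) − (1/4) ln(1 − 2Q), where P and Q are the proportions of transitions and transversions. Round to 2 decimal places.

P = 173/654 ≈ 0.264526 and Q = 86/654 ≈ 0.131498.
Under the Kimura two-parameter model, d = −½ ln(1 − 2P − Q) − ¼ ln(1 − 2Q).
1 − 2P − Q = 0.33945, giving −½ ln(0.33945) = 0.540214.
1 − 2Q = 0.737004, giving −¼ ln(0.737004) = 0.076290.
d = 0.540214 + 0.076290 = 0.616504.

0.62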